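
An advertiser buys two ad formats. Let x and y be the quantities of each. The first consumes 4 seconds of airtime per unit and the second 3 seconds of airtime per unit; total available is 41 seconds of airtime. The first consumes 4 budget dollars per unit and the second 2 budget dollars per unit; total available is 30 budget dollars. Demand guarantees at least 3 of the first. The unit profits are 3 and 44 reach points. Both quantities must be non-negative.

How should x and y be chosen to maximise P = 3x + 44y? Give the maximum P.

The optimum lies where 4x + 2y = 30 and x = 3.
Solving simultaneously gives x = 3, y = 9.

x = 3, y = 9, maximum P = 405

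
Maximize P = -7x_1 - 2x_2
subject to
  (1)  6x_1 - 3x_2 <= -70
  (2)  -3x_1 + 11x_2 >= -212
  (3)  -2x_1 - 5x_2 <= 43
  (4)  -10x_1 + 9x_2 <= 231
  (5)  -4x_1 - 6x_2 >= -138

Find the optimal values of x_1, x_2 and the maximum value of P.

x_1 = -771/34, x_2 = 8/17, maximum P = 5365/34

Vertices and P = -7x_1 - 2x_2:
  (-479/36, -59/18) → P = 3589/36
  (-1/8, 277/12) → P = -1087/24
  (-771/34, 8/17) → P = 5365/34
  (-3/2, 24) → P = -75/2

At the optimal vertex, -2x_1 - 5x_2 = 43 and -10x_1 + 9x_2 = 231.
Solving simultaneously gives x_1 = -771/34, x_2 = 8/17.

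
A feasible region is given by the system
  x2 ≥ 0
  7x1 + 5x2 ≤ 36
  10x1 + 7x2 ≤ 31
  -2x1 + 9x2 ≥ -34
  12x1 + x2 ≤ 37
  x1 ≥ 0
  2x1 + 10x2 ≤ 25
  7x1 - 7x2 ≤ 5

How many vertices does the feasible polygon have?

5

Pairwise boundary intersections that survive every other constraint:
  (0, 0)
  (5/7, 0)
  (135/86, 94/43)
  (36/17, 167/119)
  (0, 5/2)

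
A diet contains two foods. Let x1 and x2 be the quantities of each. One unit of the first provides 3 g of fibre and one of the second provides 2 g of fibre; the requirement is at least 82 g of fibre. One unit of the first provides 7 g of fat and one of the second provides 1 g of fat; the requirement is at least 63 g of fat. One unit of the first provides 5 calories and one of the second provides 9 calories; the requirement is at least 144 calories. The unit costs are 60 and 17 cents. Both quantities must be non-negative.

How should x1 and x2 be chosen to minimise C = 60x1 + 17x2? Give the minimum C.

x1 = 4, x2 = 35, minimum C = 835

Corner points and C = 60x1 + 17x2:
  (0, 63) → C = 1071
  (144/5, 0) → C = 1728
  (4, 35) → C = 835
  (450/17, 22/17) → C = 27374/17
The feasible region is unbounded (it extends along (0, 1), (1, 0)), but C strictly increases along every unbounded feasible direction, so there is no improving ray and the minimum is attained at a vertex.

At the optimal vertex, 3x1 + 2x2 = 82 and 7x1 + x2 = 63.
Solving simultaneously gives x1 = 4, x2 = 35.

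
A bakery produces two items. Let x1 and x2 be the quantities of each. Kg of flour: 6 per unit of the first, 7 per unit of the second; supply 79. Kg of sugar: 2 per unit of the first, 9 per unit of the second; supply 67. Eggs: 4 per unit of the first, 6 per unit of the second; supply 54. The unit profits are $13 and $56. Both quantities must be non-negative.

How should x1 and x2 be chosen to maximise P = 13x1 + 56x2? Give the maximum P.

Vertices and P = 13x1 + 56x2:
  (0, 0) → P = 0
  (0, 67/9) → P = 3752/9
  (79/6, 0) → P = 1027/6
  (12, 1) → P = 212
  (7/2, 20/3) → P = 2513/6

x1 = 7/2, x2 = 20/3, maximum P = 2513/6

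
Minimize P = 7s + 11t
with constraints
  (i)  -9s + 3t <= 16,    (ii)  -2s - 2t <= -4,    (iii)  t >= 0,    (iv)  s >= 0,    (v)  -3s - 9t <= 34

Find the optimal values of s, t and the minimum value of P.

Corner points and P = 7s + 11t:
  (0, 16/3) → P = 176/3
  (2, 0) → P = 14
  (0, 2) → P = 22
The feasible region is unbounded (it extends along (1, 3), (1, 0)), but P strictly increases along every unbounded feasible direction, so there is no improving ray and the minimum is attained at a vertex.

At the optimal vertex, -2s - 2t = -4 and t = 0.
Solving simultaneously gives s = 2, t = 0.

s = 2, t = 0, minimum P = 14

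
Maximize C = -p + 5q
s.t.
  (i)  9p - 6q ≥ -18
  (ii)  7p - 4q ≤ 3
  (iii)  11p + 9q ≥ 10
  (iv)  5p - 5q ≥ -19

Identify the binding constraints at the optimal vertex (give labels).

(ii) and (iv)

Extreme points and C = -p + 5q:
  (-34/49, 96/49) → C = 514/49
  (8/5, 27/5) → C = 127/5
  (67/107, 37/107) → C = 118/107
  (91/15, 148/15) → C = 649/15

The maximum is at (91/15, 148/15). Substituting into each constraint, equality holds for (ii) and (iv); the remaining constraints have slack.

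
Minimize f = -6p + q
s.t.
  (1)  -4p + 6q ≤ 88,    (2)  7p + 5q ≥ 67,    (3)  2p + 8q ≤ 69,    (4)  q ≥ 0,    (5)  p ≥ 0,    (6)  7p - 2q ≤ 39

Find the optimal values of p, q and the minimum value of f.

Vertices and f = -6p + q:
  (191/46, 349/46) → f = -797/46
  (47/7, 4) → f = -254/7
  (15/2, 27/4) → f = -153/4

The binding constraints are 2p + 8q = 69 and 7p - 2q = 39.
Solving simultaneously gives p = 15/2, q = 27/4.

p = 15/2, q = 27/4, minimum f = -153/4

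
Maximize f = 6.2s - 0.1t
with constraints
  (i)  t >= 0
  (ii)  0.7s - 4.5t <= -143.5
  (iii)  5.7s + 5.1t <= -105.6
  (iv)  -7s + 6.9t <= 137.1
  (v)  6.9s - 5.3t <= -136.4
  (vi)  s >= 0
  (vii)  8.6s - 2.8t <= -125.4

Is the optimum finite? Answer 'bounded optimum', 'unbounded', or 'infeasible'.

The boundaries s = 0 and 8.6s - 2.8t = -125.4 meet at (0, 627/14), but that point violates 5.7s + 5.1t ≤ -105.6. Every candidate vertex is excluded by some other constraint, so the feasible region is empty.

infeasible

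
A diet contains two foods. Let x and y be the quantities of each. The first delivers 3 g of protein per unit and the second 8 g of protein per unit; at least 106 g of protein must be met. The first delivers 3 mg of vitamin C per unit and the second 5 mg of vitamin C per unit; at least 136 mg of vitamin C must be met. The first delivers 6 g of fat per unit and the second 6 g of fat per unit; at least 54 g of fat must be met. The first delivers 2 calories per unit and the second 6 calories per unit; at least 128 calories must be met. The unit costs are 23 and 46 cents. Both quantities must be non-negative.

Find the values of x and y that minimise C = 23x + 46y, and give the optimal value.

Vertices and C = 23x + 46y:
  (0, 136/5) → C = 6256/5
  (64, 0) → C = 1472
  (22, 14) → C = 1150
The feasible region is unbounded (it extends along (0, 1), (1, 0)), but C strictly increases along every unbounded feasible direction, so there is no improving ray and the minimum is attained at a vertex.

At the optimal vertex, 3x + 5y = 136 and 2x + 6y = 128.
Solving simultaneously gives x = 22, y = 14.

x = 22, y = 14, minimum C = 1150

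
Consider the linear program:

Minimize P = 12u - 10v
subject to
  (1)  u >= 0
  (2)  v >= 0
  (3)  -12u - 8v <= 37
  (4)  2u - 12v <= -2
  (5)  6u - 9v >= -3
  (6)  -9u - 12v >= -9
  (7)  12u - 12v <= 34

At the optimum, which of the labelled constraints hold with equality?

Feasible corners and P = 12u - 10v:
  (0, 1/6) → P = -5/3
  (0, 1/3) → P = -10/3
  (7/11, 3/11) → P = 54/11
  (5/17, 9/17) → P = -30/17

The minimum is at (0, 1/3). Substituting into each constraint, equality holds for (1) and (5); the remaining constraints have slack.

(1) and (5)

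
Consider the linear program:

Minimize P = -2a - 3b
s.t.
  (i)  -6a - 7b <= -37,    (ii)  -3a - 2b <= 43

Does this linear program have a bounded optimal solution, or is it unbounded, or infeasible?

unbounded

From the feasible point (-125/3, 41), moving in the direction (-2, 3) keeps every constraint satisfied while P decreases without bound.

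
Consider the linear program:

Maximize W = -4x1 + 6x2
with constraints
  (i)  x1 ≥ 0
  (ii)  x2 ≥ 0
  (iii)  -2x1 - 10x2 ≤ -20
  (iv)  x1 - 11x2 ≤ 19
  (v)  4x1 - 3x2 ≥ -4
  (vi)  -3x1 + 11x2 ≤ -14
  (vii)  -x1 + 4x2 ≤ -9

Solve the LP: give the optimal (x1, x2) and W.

x1 = 85/9, x2 = 1/9, maximum W = -334/9

Corner points and W = -4x1 + 6x2:
  (10, 0) → W = -40
  (19, 0) → W = -76
  (85/9, 1/9) → W = -334/9
The feasible region is unbounded (it extends along (11, 1), (4, 1)), but W strictly decreases along every unbounded feasible direction, so there is no improving ray and the maximum is attained at a vertex.

The binding constraints are -2x1 - 10x2 = -20 and -x1 + 4x2 = -9.
Solving simultaneously gives x1 = 85/9, x2 = 1/9.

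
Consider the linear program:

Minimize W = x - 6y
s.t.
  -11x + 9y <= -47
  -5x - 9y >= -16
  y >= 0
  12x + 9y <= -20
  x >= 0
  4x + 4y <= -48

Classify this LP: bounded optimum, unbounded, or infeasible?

The boundaries 12x + 9y = -20 and 4x + 4y = -48 meet at (88/3, -124/3), but that point violates y ≥ 0. Every candidate vertex is excluded by some other constraint, so the feasible region is empty.

infeasible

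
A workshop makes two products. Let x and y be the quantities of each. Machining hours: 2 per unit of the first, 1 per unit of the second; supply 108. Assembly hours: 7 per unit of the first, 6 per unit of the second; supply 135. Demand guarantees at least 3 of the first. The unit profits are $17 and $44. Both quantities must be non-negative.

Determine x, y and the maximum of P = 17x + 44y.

Vertices and P = 17x + 44y:
  (135/7, 0) → P = 2295/7
  (3, 0) → P = 51
  (3, 19) → P = 887

At the optimal vertex, 7x + 6y = 135 and x = 3.
Solving simultaneously gives x = 3, y = 19.

x = 3, y = 19, maximum P = 887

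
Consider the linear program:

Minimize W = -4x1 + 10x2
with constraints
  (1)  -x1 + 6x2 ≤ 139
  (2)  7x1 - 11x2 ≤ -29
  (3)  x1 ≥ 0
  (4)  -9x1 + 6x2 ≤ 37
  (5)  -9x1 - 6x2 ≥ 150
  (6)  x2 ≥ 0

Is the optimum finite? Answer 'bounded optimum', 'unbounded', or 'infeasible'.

infeasible

The boundaries -x1 + 6x2 = 139 and 7x1 - 11x2 = -29 meet at (1355/31, 944/31), but that point violates -9x1 - 6x2 ≥ 150. Every candidate vertex is excluded by some other constraint, so the feasible region is empty.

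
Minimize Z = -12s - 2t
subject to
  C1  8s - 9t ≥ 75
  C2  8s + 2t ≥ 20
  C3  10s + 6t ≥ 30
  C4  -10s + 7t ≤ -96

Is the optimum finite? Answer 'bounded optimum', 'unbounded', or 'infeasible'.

unbounded

From the feasible point (339/34, 9/17), moving in the direction (6, -10) keeps every constraint satisfied while Z decreases without bound.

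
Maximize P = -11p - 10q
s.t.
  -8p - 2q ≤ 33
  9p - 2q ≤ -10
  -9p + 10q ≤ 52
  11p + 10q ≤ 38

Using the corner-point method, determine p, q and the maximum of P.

p = -43/17, q = -217/34, maximum P = 1558/17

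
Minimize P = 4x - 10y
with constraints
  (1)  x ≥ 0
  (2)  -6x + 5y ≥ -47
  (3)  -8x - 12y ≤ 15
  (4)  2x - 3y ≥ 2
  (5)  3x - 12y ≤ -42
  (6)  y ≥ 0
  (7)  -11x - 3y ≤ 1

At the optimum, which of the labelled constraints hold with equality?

Extreme points and P = 4x - 10y:
  (131/8, 41/4) → P = -37
  (258/19, 131/19) → P = -278/19
  (10, 6) → P = -20

The minimum is at (131/8, 41/4). Substituting into each constraint, equality holds for (2) and (4); the remaining constraints have slack.

(2) and (4)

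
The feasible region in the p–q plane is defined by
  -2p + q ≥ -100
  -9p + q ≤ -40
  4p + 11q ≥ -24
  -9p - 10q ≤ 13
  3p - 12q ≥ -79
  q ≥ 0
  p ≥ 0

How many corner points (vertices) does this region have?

Intersecting each pair of boundary lines and keeping only the points that satisfy every inequality leaves:
  (1279/21, 458/21)
  (50, 0)
  (559/105, 277/35)
  (40/9, 0)

4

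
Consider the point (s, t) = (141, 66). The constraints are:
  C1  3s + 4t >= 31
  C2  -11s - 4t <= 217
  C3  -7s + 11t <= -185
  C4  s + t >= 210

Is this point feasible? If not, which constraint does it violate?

Constraint C4: s + t = 207, which is not ≥ 210. All other constraints are satisfied.

not feasible — violates C4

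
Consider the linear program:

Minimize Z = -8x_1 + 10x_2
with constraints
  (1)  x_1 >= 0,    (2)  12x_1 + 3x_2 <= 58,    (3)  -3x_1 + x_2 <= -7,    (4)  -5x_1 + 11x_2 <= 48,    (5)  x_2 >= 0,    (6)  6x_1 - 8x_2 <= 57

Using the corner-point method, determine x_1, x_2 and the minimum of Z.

Vertices and Z = -8x_1 + 10x_2:
  (79/21, 30/7) → Z = 268/21
  (29/6, 0) → Z = -116/3
  (7/3, 0) → Z = -56/3

The optimum lies where 12x_1 + 3x_2 = 58 and x_2 = 0.
Solving simultaneously gives x_1 = 29/6, x_2 = 0.

x_1 = 29/6, x_2 = 0, minimum Z = -116/3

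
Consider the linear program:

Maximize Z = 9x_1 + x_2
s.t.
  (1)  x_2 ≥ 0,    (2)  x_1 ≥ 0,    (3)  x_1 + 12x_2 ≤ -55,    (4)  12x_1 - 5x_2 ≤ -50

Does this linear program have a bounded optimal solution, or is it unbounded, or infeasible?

The boundaries x_2 = 0 and x_1 + 12x_2 = -55 meet at (-55, 0), but that point violates x_1 ≥ 0. Every candidate vertex is excluded by some other constraint, so the feasible region is empty.

infeasible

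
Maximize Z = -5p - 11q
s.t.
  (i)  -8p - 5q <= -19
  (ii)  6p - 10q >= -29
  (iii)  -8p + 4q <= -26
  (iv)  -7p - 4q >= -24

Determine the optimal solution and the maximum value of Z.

p = 44/3, q = -59/3, maximum Z = 143

Extreme points and Z = -5p - 11q:
  (103/36, -7/9) → Z = -23/4
  (44/3, -59/3) → Z = 143
  (10/3, 1/6) → Z = -37/2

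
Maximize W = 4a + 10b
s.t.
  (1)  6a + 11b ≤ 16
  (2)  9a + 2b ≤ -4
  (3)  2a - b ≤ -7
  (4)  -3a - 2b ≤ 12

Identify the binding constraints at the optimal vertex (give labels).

(1) and (4)

Extreme points and W = 4a + 10b:
  (-61/28, 37/14) → W = 124/7
  (-164/21, 40/7) → W = 544/21
  (-26/7, -3/7) → W = -134/7

The maximum is at (-164/21, 40/7). Substituting into each constraint, equality holds for (1) and (4); the remaining constraints have slack.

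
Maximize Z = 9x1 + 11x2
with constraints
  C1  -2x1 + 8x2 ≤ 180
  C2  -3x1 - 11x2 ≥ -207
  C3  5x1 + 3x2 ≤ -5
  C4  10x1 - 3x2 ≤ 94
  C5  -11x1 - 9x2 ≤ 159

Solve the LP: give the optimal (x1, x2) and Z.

x1 = -290/23, x2 = 445/23, maximum Z = 2285/23

Vertices and Z = 9x1 + 11x2:
  (-290/23, 445/23) → Z = 2285/23
  (-1446/53, 831/53) → Z = -3873/53
  (89/15, -104/9) → Z = -3317/45
  (3, -64/3) → Z = -623/3

At the optimal vertex, -2x1 + 8x2 = 180 and 5x1 + 3x2 = -5.
Solving simultaneously gives x1 = -290/23, x2 = 445/23.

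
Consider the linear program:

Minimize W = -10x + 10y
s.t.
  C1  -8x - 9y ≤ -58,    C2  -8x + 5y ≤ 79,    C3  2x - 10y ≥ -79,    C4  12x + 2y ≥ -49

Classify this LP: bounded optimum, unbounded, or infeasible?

From the feasible point (-131/98, 374/49), moving in the direction (10, 2) keeps every constraint satisfied while W decreases without bound.

unbounded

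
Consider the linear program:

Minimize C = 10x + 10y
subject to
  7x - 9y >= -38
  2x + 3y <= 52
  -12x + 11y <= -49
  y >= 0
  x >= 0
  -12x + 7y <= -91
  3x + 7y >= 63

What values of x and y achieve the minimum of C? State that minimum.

x = 154/15, y = 23/5, minimum C = 446/3

Corner points and C = 10x + 10y:
  (26, 0) → C = 260
  (637/50, 221/25) → C = 1079/5
  (21, 0) → C = 210
  (154/15, 23/5) → C = 446/3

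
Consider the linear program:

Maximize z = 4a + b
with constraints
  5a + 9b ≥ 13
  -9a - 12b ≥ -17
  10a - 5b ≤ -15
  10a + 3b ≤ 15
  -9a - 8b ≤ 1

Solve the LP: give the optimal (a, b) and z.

Extreme points and z = 4a + b:
  (-14/23, 41/23) → z = -15/23
  (-113/41, 122/41) → z = -330/41
  (-19/33, 61/33) → z = -5/11
  (-37/9, 9/2) → z = -215/18

a = -19/33, b = 61/33, maximum z = -5/11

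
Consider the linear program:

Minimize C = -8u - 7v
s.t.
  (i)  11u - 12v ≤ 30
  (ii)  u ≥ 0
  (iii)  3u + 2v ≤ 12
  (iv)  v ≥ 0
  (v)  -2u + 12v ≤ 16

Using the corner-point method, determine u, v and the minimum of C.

u = 14/5, v = 9/5, minimum C = -35

Extreme points and C = -8u - 7v:
  (102/29, 21/29) → C = -963/29
  (30/11, 0) → C = -240/11
  (0, 0) → C = 0
  (0, 4/3) → C = -28/3
  (14/5, 9/5) → C = -35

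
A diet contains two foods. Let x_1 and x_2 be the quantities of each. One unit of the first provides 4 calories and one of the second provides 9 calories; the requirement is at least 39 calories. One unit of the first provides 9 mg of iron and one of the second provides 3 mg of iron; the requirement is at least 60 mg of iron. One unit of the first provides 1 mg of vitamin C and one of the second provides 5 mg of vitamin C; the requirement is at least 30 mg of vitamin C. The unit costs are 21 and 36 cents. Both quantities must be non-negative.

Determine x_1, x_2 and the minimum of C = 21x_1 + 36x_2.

Feasible corners and C = 21x_1 + 36x_2:
  (0, 20) → C = 720
  (30, 0) → C = 630
  (5, 5) → C = 285
The feasible region is unbounded (it extends along (0, 1), (1, 0)), but C strictly increases along every unbounded feasible direction, so there is no improving ray and the minimum is attained at a vertex.

x_1 = 5, x_2 = 5, minimum C = 285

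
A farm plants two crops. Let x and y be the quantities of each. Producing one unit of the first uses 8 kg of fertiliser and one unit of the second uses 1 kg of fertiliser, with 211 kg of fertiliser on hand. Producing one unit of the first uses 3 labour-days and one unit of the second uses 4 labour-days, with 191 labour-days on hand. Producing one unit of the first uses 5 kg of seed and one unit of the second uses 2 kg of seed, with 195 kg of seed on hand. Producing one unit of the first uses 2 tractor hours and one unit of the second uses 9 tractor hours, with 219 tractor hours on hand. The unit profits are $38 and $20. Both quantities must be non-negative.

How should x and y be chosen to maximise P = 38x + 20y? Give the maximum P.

x = 24, y = 19, maximum P = 1292

Feasible corners and P = 38x + 20y:
  (0, 0) → P = 0
  (0, 73/3) → P = 1460/3
  (211/8, 0) → P = 4009/4
  (24, 19) → P = 1292

The binding constraints are 8x + y = 211 and 2x + 9y = 219.
Solving simultaneously gives x = 24, y = 19.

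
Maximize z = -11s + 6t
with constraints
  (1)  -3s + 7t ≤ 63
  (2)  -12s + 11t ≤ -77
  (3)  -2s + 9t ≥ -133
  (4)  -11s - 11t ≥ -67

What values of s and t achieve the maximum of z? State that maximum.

s = -385/43, t = -721/43, maximum z = -91/43

Feasible corners and z = -11s + 6t:
  (-385/43, -721/43) → z = -91/43
  (144/23, -43/253) → z = -17682/253
  (2066/121, -1329/121) → z = -30700/121

The optimum lies where -12s + 11t = -77 and -2s + 9t = -133.
Solving simultaneously gives s = -385/43, t = -721/43.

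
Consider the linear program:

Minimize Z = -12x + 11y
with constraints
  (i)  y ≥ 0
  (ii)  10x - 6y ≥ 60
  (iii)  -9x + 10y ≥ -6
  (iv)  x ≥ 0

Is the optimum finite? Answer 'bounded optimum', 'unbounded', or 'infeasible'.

From the feasible point (282/23, 240/23), moving in the direction (10, 9) keeps every constraint satisfied while Z decreases without bound.

unbounded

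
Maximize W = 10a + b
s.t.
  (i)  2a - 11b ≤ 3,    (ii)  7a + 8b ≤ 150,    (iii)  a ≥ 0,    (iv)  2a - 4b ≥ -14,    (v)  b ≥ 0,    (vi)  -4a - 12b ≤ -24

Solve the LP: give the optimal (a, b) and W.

Feasible corners and W = 10a + b:
  (18, 3) → W = 183
  (75/17, 9/17) → W = 759/17
  (122/11, 199/22) → W = 2639/22
  (0, 7/2) → W = 7/2
  (0, 2) → W = 2

a = 18, b = 3, maximum W = 183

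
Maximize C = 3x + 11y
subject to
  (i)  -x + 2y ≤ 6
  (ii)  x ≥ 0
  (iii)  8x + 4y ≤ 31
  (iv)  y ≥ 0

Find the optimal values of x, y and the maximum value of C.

Vertices and C = 3x + 11y:
  (0, 3) → C = 33
  (19/10, 79/20) → C = 983/20
  (0, 0) → C = 0
  (31/8, 0) → C = 93/8

At the optimal vertex, -x + 2y = 6 and 8x + 4y = 31.
Solving simultaneously gives x = 19/10, y = 79/20.

x = 19/10, y = 79/20, maximum C = 983/20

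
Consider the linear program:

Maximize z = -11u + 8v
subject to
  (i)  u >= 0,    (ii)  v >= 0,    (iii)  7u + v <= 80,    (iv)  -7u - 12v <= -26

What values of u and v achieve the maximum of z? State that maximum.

Feasible corners and z = -11u + 8v:
  (0, 80) → z = 640
  (0, 13/6) → z = 52/3
  (80/7, 0) → z = -880/7
  (26/7, 0) → z = -286/7

The optimum lies where u = 0 and 7u + v = 80.
Solving simultaneously gives u = 0, v = 80.

u = 0, v = 80, maximum z = 640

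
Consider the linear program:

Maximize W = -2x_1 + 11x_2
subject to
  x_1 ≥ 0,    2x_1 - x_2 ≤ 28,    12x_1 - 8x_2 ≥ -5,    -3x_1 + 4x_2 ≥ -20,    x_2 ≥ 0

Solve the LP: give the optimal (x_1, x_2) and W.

x_1 = 229/4, x_2 = 173/2, maximum W = 837

Extreme points and W = -2x_1 + 11x_2:
  (0, 5/8) → W = 55/8
  (0, 0) → W = 0
  (229/4, 173/2) → W = 837
  (92/5, 44/5) → W = 60
  (20/3, 0) → W = -40/3

At the optimal vertex, 2x_1 - x_2 = 28 and 12x_1 - 8x_2 = -5.
Solving simultaneously gives x_1 = 229/4, x_2 = 173/2.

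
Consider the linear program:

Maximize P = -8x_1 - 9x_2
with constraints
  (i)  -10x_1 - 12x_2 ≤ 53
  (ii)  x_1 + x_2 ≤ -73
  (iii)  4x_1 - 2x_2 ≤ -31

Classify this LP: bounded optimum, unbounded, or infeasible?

unbounded

From the feasible point (-823/2, 677/2), moving in the direction (-12, 10) keeps every constraint satisfied while P increases without bound.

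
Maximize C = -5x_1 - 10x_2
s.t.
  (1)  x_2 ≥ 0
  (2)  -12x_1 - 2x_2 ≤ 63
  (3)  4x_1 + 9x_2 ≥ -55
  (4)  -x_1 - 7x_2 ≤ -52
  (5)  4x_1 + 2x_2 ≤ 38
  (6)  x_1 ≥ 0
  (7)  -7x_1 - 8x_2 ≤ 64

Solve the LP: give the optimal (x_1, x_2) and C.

x_1 = 0, x_2 = 52/7, maximum C = -520/7

Extreme points and C = -5x_1 - 10x_2:
  (81/13, 85/13) → C = -1255/13
  (0, 52/7) → C = -520/7
  (0, 19) → C = -190

The optimum lies where -x_1 - 7x_2 = -52 and x_1 = 0.
Solving simultaneously gives x_1 = 0, x_2 = 52/7.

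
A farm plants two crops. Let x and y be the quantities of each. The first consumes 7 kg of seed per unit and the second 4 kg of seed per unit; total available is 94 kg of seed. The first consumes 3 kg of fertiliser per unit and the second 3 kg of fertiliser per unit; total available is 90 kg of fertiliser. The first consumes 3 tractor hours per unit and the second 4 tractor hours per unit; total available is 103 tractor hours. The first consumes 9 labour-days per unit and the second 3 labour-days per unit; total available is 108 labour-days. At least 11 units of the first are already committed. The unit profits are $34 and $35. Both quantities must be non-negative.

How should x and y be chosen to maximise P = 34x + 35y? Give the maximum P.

x = 11, y = 3, maximum P = 479

Vertices and P = 34x + 35y:
  (12, 0) → P = 408
  (11, 0) → P = 374
  (11, 3) → P = 479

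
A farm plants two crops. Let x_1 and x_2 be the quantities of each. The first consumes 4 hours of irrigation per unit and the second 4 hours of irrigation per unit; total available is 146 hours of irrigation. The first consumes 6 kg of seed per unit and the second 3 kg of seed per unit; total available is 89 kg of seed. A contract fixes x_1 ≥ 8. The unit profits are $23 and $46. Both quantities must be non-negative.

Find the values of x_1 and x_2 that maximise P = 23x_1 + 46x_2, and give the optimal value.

The binding constraints are 6x_1 + 3x_2 = 89 and x_1 = 8.
Solving simultaneously gives x_1 = 8, x_2 = 41/3.

x_1 = 8, x_2 = 41/3, maximum P = 2438/3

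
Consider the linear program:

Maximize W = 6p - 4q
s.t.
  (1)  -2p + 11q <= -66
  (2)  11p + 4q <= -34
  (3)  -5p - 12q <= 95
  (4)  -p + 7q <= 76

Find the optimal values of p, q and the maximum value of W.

Extreme points and W = 6p - 4q:
  (-110/129, -794/129) → W = 2516/129
  (-253/79, -520/79) → W = 562/79
  (-1/4, -125/16) → W = 119/4

The optimum lies where 11p + 4q = -34 and -5p - 12q = 95.
Solving simultaneously gives p = -1/4, q = -125/16.

p = -1/4, q = -125/16, maximum W = 119/4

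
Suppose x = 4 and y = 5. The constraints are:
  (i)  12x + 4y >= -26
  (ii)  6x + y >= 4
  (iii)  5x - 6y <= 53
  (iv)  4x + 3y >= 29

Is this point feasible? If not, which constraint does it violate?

(i): 68 ≥ -26 ✓
(ii): 29 ≥ 4 ✓
(iii): -10 ≤ 53 ✓
(iv): 31 ≥ 29 ✓

feasible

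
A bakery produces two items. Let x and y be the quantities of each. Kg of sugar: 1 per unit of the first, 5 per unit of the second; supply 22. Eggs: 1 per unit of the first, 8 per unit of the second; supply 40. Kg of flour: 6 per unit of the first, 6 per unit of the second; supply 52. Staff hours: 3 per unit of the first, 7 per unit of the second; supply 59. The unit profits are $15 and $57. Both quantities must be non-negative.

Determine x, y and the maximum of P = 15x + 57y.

x = 16/3, y = 10/3, maximum P = 270

Corner points and P = 15x + 57y:
  (0, 0) → P = 0
  (0, 22/5) → P = 1254/5
  (26/3, 0) → P = 130
  (16/3, 10/3) → P = 270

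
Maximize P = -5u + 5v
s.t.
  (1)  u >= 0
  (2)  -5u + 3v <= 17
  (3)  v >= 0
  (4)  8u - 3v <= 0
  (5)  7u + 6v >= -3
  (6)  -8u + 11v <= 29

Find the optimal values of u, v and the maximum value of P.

u = 0, v = 29/11, maximum P = 145/11

Corner points and P = -5u + 5v:
  (0, 0) → P = 0
  (0, 29/11) → P = 145/11
  (87/64, 29/8) → P = 725/64

At the optimal vertex, u = 0 and -8u + 11v = 29.
Solving simultaneously gives u = 0, v = 29/11.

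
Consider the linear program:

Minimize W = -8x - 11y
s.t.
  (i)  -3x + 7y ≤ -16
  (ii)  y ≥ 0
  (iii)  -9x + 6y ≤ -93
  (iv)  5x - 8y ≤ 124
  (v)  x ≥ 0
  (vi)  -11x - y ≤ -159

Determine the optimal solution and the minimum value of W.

At the optimal vertex, -3x + 7y = -16 and 5x - 8y = 124.
Solving simultaneously gives x = 740/11, y = 292/11.

x = 740/11, y = 292/11, minimum W = -9132/11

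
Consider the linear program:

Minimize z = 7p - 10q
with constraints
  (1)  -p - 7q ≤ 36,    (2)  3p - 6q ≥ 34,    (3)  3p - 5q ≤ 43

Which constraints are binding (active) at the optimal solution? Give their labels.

Extreme points and z = 7p - 10q:
  (22/27, -142/27) → z = 1574/27
  (121/26, -151/26) → z = 2357/26
  (88/3, 9) → z = 346/3

The minimum is at (22/27, -142/27). Substituting into each constraint, equality holds for (1) and (2); the remaining constraints have slack.

(1) and (2)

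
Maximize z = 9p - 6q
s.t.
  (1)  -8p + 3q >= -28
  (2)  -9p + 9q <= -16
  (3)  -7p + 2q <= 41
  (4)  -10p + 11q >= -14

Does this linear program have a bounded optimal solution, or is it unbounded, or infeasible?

The boundaries -8p + 3q = -28 and -9p + 9q = -16 meet at (68/15, 124/45), but that point violates -10p + 11q ≥ -14. Every candidate vertex is excluded by some other constraint, so the feasible region is empty.

infeasible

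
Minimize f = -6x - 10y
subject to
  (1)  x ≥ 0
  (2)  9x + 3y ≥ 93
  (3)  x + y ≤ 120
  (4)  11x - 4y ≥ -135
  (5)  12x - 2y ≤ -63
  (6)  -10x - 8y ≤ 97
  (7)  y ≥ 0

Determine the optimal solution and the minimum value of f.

Feasible corners and f = -6x - 10y:
  (0, 135/4) → f = -675/2
  (0, 63/2) → f = -315
  (9/13, 927/26) → f = -4689/13

The optimum lies where 11x - 4y = -135 and 12x - 2y = -63.
Solving simultaneously gives x = 9/13, y = 927/26.

x = 9/13, y = 927/26, minimum f = -4689/13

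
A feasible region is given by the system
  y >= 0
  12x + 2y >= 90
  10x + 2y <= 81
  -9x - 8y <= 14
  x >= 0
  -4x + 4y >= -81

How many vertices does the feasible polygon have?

The feasible vertices (each the meet of two boundaries and inside every other half-plane) are:
  (15/2, 0)
  (81/10, 0)
  (9/2, 18)

3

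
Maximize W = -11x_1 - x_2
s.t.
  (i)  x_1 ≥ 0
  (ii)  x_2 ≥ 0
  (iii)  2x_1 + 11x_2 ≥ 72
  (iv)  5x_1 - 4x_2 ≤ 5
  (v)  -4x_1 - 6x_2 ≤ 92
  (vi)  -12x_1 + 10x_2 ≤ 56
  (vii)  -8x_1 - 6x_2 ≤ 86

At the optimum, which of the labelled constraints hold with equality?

(iii) and (vi)

Vertices and W = -11x_1 - x_2:
  (49/9, 50/9) → W = -589/9
  (13/19, 122/19) → W = -265/19
  (137, 170) → W = -1677

The maximum is at (13/19, 122/19). Substituting into each constraint, equality holds for (iii) and (vi); the remaining constraints have slack.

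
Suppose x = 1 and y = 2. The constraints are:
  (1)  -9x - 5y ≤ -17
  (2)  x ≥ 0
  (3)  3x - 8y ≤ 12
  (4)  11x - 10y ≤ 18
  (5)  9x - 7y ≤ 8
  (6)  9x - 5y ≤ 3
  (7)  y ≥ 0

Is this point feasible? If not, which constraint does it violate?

(1): -19 ≤ -17 ✓
(2): 1 ≥ 0 ✓
(3): -13 ≤ 12 ✓
(4): -9 ≤ 18 ✓
(5): -5 ≤ 8 ✓
(6): -1 ≤ 3 ✓
(7): 2 ≥ 0 ✓

feasible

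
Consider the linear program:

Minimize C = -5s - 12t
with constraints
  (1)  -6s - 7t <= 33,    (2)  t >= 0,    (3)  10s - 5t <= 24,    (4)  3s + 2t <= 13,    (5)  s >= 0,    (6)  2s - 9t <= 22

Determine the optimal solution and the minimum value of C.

s = 0, t = 13/2, minimum C = -78

The optimum lies where 3s + 2t = 13 and s = 0.
Solving simultaneously gives s = 0, t = 13/2.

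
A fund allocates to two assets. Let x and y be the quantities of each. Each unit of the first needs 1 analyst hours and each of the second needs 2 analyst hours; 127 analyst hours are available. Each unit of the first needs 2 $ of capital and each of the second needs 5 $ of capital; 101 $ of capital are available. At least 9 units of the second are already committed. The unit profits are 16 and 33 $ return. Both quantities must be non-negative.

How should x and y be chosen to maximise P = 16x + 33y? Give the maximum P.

x = 28, y = 9, maximum P = 745

Extreme points and P = 16x + 33y:
  (0, 101/5) → P = 3333/5
  (0, 9) → P = 297
  (28, 9) → P = 745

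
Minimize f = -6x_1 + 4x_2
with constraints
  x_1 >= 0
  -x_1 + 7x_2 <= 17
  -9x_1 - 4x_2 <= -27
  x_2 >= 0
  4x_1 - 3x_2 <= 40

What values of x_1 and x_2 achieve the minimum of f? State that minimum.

Vertices and f = -6x_1 + 4x_2:
  (121/67, 180/67) → f = -6/67
  (331/25, 108/25) → f = -1554/25
  (3, 0) → f = -18
  (10, 0) → f = -60

The optimum lies where -x_1 + 7x_2 = 17 and 4x_1 - 3x_2 = 40.
Solving simultaneously gives x_1 = 331/25, x_2 = 108/25.

x_1 = 331/25, x_2 = 108/25, minimum f = -1554/25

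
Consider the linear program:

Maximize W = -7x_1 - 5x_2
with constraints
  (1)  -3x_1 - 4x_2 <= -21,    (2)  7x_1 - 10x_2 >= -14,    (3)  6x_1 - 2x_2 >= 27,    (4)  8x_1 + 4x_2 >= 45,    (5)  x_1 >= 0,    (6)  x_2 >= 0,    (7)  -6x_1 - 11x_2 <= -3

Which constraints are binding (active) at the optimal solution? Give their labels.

Feasible corners and W = -7x_1 - 5x_2:
  (5, 3/2) → W = -85/2
  (7, 0) → W = -49
  (149/23, 273/46) → W = -3451/46
The feasible region is unbounded (it extends along (10, 7), (1, 0)), but W strictly decreases along every unbounded feasible direction, so there is no improving ray and the maximum is attained at a vertex.

The maximum is at (5, 3/2). Substituting into each constraint, equality holds for (1) and (3); the remaining constraints have slack.

(1) and (3)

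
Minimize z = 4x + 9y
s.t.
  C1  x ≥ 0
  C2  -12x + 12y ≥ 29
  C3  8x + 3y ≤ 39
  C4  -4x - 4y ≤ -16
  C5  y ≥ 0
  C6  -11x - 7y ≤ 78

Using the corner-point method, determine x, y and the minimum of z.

x = 19/24, y = 77/24, minimum z = 769/24

Extreme points and z = 4x + 9y:
  (0, 13) → z = 117
  (0, 4) → z = 36
  (127/44, 175/33) → z = 652/11
  (19/24, 77/24) → z = 769/24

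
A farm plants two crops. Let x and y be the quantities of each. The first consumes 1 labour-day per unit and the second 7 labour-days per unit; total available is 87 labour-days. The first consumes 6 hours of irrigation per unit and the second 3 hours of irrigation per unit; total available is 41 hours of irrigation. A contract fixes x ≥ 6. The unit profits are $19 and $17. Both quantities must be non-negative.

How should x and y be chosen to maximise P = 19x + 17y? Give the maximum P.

Extreme points and P = 19x + 17y:
  (41/6, 0) → P = 779/6
  (6, 0) → P = 114
  (6, 5/3) → P = 427/3

The optimum lies where 6x + 3y = 41 and x = 6.
Solving simultaneously gives x = 6, y = 5/3.

x = 6, y = 5/3, maximum P = 427/3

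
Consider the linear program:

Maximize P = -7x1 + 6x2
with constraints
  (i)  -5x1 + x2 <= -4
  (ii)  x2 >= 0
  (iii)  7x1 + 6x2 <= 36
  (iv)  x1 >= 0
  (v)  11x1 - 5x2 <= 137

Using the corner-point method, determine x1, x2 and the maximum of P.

x1 = 60/37, x2 = 152/37, maximum P = 492/37

Feasible corners and P = -7x1 + 6x2:
  (4/5, 0) → P = -28/5
  (60/37, 152/37) → P = 492/37
  (36/7, 0) → P = -36

The binding constraints are -5x1 + x2 = -4 and 7x1 + 6x2 = 36.
Solving simultaneously gives x1 = 60/37, x2 = 152/37.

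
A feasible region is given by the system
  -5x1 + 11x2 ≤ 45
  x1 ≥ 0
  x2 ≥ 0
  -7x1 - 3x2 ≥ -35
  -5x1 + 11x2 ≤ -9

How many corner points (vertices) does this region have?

3

Pairwise boundary intersections that survive every other constraint:
  (5, 0)
  (9/5, 0)
  (103/23, 28/23)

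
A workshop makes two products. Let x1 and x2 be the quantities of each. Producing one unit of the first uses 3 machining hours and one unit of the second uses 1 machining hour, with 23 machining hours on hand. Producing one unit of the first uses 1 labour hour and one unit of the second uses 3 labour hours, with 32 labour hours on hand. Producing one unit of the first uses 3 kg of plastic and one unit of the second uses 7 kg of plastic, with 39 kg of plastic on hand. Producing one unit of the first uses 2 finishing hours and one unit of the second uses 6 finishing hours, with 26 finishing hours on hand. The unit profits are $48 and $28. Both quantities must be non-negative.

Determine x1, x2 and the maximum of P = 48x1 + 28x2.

x1 = 7, x2 = 2, maximum P = 392

Vertices and P = 48x1 + 28x2:
  (0, 0) → P = 0
  (0, 13/3) → P = 364/3
  (23/3, 0) → P = 368
  (7, 2) → P = 392

The binding constraints are 3x1 + x2 = 23 and 2x1 + 6x2 = 26.
Solving simultaneously gives x1 = 7, x2 = 2.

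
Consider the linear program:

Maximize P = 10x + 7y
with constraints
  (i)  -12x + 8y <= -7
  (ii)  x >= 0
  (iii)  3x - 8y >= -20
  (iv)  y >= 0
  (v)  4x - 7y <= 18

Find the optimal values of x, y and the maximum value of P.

x = 284/11, y = 134/11, maximum P = 3778/11

Feasible corners and P = 10x + 7y:
  (3, 29/8) → P = 443/8
  (7/12, 0) → P = 35/6
  (284/11, 134/11) → P = 3778/11
  (9/2, 0) → P = 45

The optimum lies where 3x - 8y = -20 and 4x - 7y = 18.
Solving simultaneously gives x = 284/11, y = 134/11.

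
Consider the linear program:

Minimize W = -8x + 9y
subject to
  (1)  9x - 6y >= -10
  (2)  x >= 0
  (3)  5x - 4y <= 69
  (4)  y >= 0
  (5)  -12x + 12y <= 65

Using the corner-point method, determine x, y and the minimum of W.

x = 69/5, y = 0, minimum W = -552/5

Extreme points and W = -8x + 9y:
  (0, 5/3) → W = 15
  (15/2, 155/12) → W = 225/4
  (0, 0) → W = 0
  (69/5, 0) → W = -552/5
  (272/3, 1153/12) → W = 1673/12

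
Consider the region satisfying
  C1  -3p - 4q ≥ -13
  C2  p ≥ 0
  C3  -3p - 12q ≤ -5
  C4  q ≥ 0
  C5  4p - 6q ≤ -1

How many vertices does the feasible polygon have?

4

Pairwise boundary intersections that survive every other constraint:
  (0, 13/4)
  (37/17, 55/34)
  (0, 5/12)
  (3/11, 23/66)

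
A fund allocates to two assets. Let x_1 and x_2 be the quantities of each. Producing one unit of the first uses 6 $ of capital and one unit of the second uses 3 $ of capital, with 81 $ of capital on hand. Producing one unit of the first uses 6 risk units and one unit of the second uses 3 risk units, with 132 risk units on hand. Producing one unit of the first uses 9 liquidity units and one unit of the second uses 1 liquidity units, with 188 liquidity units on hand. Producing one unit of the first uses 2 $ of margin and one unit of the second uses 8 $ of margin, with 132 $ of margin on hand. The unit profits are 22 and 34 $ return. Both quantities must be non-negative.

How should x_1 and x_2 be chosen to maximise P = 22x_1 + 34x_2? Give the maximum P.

At the optimal vertex, 6x_1 + 3x_2 = 81 and 2x_1 + 8x_2 = 132.
Solving simultaneously gives x_1 = 6, x_2 = 15.

x_1 = 6, x_2 = 15, maximum P = 642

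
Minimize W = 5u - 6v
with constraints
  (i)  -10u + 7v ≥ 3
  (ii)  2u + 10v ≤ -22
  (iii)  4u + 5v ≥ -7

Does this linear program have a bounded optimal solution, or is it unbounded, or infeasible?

The boundaries -10u + 7v = 3 and 2u + 10v = -22 meet at (-92/57, -107/57), but that point violates 4u + 5v ≥ -7. Every candidate vertex is excluded by some other constraint, so the feasible region is empty.

infeasible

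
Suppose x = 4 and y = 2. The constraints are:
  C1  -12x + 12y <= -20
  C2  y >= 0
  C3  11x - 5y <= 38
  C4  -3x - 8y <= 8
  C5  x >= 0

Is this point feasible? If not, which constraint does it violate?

feasible

C1: -24 ≤ -20 ✓
C2: 2 ≥ 0 ✓
C3: 34 ≤ 38 ✓
C4: -28 ≤ 8 ✓
C5: 4 ≥ 0 ✓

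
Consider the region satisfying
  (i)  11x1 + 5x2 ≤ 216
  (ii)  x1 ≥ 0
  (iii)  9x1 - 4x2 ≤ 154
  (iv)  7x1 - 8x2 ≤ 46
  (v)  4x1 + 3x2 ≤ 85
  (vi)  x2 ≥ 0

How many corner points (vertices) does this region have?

4

Of the 15 pairwise boundary intersections, those satisfying every inequality are:
  (0, 85/3)
  (0, 0)
  (818/53, 411/53)
  (46/7, 0)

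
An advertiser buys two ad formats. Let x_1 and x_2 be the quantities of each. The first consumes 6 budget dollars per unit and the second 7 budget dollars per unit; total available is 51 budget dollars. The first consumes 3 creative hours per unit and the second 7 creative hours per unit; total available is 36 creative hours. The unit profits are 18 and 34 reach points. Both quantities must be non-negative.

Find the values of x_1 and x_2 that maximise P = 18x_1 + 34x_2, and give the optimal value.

Vertices and P = 18x_1 + 34x_2:
  (0, 0) → P = 0
  (0, 36/7) → P = 1224/7
  (17/2, 0) → P = 153
  (5, 3) → P = 192

x_1 = 5, x_2 = 3, maximum P = 192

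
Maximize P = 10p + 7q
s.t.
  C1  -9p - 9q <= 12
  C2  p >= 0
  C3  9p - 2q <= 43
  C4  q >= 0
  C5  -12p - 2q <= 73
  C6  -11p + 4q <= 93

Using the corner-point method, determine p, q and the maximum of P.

p = 179/7, q = 655/7, maximum P = 6375/7

The binding constraints are 9p - 2q = 43 and -11p + 4q = 93.
Solving simultaneously gives p = 179/7, q = 655/7.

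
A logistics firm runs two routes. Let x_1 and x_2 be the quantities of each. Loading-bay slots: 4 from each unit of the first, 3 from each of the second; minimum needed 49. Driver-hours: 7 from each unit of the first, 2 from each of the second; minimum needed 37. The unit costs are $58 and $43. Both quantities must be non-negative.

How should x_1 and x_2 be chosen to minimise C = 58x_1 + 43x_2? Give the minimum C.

The feasible region is unbounded (it extends along (0, 1), (1, 0)), but C strictly increases along every unbounded feasible direction, so there is no improving ray and the minimum is attained at a vertex.

x_1 = 1, x_2 = 15, minimum C = 703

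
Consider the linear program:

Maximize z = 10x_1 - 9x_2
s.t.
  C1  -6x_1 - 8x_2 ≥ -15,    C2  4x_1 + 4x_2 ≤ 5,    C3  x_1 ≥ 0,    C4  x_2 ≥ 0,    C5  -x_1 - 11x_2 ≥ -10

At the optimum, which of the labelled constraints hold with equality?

Extreme points and z = 10x_1 - 9x_2:
  (5/4, 0) → z = 25/2
  (3/8, 7/8) → z = -33/8
  (0, 0) → z = 0
  (0, 10/11) → z = -90/11

The maximum is at (5/4, 0). Substituting into each constraint, equality holds for C2 and C4; the remaining constraints have slack.

C2 and C4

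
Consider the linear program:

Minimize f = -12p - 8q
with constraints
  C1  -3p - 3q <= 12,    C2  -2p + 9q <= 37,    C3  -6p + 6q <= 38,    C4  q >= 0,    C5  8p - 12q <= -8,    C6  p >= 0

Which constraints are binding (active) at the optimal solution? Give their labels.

C2 and C5

Corner points and f = -12p - 8q:
  (31/4, 35/6) → f = -419/3
  (0, 37/9) → f = -296/9
  (0, 2/3) → f = -16/3

The minimum is at (31/4, 35/6). Substituting into each constraint, equality holds for C2 and C5; the remaining constraints have slack.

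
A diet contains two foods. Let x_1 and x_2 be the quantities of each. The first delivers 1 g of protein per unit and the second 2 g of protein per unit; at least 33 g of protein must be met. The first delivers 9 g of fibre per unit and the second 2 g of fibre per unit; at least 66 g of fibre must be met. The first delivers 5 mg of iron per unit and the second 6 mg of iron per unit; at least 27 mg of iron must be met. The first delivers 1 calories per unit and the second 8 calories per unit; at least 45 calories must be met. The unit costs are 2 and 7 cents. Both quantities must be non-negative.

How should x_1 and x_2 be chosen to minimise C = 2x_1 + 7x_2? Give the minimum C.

x_1 = 29, x_2 = 2, minimum C = 72

Vertices and C = 2x_1 + 7x_2:
  (0, 33) → C = 231
  (45, 0) → C = 90
  (33/8, 231/16) → C = 1749/16
  (29, 2) → C = 72
The feasible region is unbounded (it extends along (0, 1), (1, 0)), but C strictly increases along every unbounded feasible direction, so there is no improving ray and the minimum is attained at a vertex.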